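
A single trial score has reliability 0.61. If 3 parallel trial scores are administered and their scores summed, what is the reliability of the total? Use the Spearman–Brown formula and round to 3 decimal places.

ρ_k = kρ / (1 + (k−1)ρ) = 3·0.61 / (1 + 2·0.61) = 1.830 / 2.220 = 0.824.

0.824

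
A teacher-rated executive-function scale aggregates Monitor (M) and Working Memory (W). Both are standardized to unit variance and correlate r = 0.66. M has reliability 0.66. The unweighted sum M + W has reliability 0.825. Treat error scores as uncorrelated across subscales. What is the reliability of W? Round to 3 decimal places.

0.759

Var(M+W) = 2 + 2·0.66 = 3.320.
True-score variance = ρ_M + ρ_W + 2·0.66, so 0.825 = (0.66 + ρ_W + 1.32) / 3.320.
ρ_W = 0.825·3.320 − 0.66 − 1.32 = 0.759.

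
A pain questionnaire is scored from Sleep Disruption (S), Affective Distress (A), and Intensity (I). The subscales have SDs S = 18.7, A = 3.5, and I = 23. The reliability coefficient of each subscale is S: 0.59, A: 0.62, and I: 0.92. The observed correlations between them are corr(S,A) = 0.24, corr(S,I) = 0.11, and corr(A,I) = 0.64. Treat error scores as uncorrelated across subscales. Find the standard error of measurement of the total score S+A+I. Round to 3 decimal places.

Var(total) = 890.94 + 229.078 = 1120.02.
True-score variance = 700.592 + 229.078 = 929.67, so reliability = 0.8300.
Error variance = 1120.02 − 929.67 = 190.348; SEM = √190.348 = 13.797.

13.797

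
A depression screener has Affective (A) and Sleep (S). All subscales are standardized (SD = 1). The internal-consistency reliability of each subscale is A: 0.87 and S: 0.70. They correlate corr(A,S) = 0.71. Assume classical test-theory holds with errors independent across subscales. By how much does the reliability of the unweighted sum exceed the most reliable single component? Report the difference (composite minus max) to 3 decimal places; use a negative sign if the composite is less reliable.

0.004

Var(sum) = 2 + 1.42 = 3.42; true-score variance = 1.57 + 1.42 = 2.99; composite reliability = 0.8743.
Max component reliability = 0.8700.
Difference = 0.8743 − 0.8700 = 0.004.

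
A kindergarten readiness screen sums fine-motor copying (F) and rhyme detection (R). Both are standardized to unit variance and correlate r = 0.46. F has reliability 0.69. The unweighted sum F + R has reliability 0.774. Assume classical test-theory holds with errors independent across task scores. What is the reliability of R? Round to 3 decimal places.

Var(F+R) = 2 + 2·0.46 = 2.920.
True-score variance = ρ_F + ρ_R + 2·0.46, so 0.774 = (0.69 + ρ_R + 0.92) / 2.920.
ρ_R = 0.774·2.920 − 0.69 − 0.92 = 0.650.

0.650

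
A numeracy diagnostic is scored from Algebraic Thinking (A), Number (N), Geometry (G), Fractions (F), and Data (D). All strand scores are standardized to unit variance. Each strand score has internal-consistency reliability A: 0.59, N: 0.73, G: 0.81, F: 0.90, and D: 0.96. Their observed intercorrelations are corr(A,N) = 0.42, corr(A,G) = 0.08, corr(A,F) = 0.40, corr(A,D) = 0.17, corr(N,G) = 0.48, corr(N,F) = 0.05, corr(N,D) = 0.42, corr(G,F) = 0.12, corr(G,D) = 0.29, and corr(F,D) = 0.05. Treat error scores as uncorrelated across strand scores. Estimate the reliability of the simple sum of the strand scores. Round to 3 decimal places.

0.899

Var(A+N+G+F+D) = 5 + 2·[0.42 + 0.08 + 0.40 + 0.17 + 0.48 + 0.05 + 0.42 + 0.12 + 0.29 + 0.05] = 5 + 4.96 = 9.96.
Because errors are independent across components, Cov(Tᵢ,Tⱼ) = Cov(Xᵢ,Xⱼ); the off-diagonal part of the true-score variance is the same as above.
True-score variance = [0.59 + 0.73 + 0.81 + 0.90 + 0.96] + 4.96 = 3.99 + 4.96 = 8.95.
Reliability = 8.95 / 9.96 = 0.899.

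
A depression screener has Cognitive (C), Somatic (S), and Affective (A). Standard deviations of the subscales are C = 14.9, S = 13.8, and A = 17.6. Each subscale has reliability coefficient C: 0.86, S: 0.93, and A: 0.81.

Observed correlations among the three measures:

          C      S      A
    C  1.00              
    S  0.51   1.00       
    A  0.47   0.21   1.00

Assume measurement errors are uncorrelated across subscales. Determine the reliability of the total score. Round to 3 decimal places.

Var(C+S+A) = 14.9² + 13.8² + 17.6² + 2·[14.9·13.8·0.51 + 14.9·17.6·0.47 + 13.8·17.6·0.21] = 722.21 + 558.248 = 1280.46.
With uncorrelated errors the cross-covariances are all true-score covariance, so they carry over unchanged; only the diagonal terms shrink to ρᵢσᵢ².
True-score variance = [14.9²·0.86 + 13.8²·0.93 + 17.6²·0.81] + 558.248 = 618.943 + 558.248 = 1177.19.
Reliability = 1177.19 / 1280.46 = 0.919.

0.919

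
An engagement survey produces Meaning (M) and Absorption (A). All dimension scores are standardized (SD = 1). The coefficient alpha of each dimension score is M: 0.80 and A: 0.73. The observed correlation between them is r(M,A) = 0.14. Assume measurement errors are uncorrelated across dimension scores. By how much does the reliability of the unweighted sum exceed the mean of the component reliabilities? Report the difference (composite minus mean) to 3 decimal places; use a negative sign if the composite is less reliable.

0.029

Var(sum) = 2 + 0.28 = 2.28; true-score variance = 1.53 + 0.28 = 1.81; composite reliability = 0.7939.
Mean component reliability = 0.7650.
Difference = 0.7939 − 0.7650 = 0.029.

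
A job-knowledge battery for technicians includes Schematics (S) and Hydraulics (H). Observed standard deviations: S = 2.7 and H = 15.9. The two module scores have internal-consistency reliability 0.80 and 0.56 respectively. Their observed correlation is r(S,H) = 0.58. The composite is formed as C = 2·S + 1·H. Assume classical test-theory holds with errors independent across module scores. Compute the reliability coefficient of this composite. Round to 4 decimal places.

Var(C) = 2²·2.7² + 15.9² + 2·[2·2.7·15.9·0.58] = 281.97 + 99.5976 = 381.568.
With uncorrelated errors the cross-covariances are all true-score covariance, so they carry over unchanged; only the diagonal terms shrink to ρᵢσᵢ².
True-score variance = [2²·2.7²·0.80 + 15.9²·0.56] + 99.5976 = 164.902 + 99.5976 = 264.499.
Reliability = 264.499 / 381.568 = 0.6932.

0.6932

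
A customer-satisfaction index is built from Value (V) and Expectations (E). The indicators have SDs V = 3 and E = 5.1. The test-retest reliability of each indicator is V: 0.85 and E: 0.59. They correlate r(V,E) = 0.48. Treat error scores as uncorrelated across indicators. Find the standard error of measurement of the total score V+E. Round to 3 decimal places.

3.466

Var(total) = 35.01 + 14.688 = 49.698.
True-score variance = 22.9959 + 14.688 = 37.6839, so reliability = 0.7583.
Error variance = 49.698 − 37.6839 = 12.0141; SEM = √12.0141 = 3.466.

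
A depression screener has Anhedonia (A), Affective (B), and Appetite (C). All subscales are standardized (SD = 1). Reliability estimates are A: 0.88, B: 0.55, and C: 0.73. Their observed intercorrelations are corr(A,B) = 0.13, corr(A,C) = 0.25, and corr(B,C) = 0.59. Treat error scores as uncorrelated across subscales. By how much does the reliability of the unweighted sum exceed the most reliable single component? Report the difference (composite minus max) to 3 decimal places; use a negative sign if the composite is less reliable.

Var(sum) = 3 + 1.94 = 4.94; true-score variance = 2.16 + 1.94 = 4.1; composite reliability = 0.8300.
Max component reliability = 0.8800.
Difference = 0.8300 − 0.8800 = -0.050.

-0.050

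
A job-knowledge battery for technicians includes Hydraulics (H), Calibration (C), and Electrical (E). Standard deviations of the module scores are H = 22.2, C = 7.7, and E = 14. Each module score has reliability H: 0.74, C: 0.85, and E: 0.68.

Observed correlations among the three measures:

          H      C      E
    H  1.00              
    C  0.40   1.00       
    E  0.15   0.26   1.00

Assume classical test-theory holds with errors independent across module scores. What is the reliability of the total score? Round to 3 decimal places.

0.807

Var(H+C+E) = 22.2² + 7.7² + 14² + 2·[22.2·7.7·0.40 + 22.2·14·0.15 + 7.7·14·0.26] = 748.13 + 286.048 = 1034.18.
Under uncorrelated errors the observed covariances equal the true-score covariances, so only the own-variance terms attenuate.
True-score variance = [22.2²·0.74 + 7.7²·0.85 + 14²·0.68] + 286.048 = 548.378 + 286.048 = 834.426.
Reliability = 834.426 / 1034.18 = 0.807.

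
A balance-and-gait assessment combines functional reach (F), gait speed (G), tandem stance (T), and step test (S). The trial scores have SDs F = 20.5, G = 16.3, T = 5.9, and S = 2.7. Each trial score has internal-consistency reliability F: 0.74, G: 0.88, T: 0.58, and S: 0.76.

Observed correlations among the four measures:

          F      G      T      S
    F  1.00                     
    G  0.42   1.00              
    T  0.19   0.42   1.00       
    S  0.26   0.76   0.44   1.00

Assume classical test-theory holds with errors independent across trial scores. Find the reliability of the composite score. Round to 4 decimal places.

0.8735

Var(F+G+T+S) = 20.5² + 16.3² + 5.9² + 2.7² + 2·[20.5·16.3·0.42 + 20.5·5.9·0.19 + 20.5·2.7·0.26 + 16.3·5.9·0.42 + 16.3·2.7·0.76 + 5.9·2.7·0.44] = 728.04 + 517.125 = 1245.17.
Under uncorrelated errors the observed covariances equal the true-score covariances, so only the own-variance terms attenuate.
True-score variance = [20.5²·0.74 + 16.3²·0.88 + 5.9²·0.58 + 2.7²·0.76] + 517.125 = 570.522 + 517.125 = 1087.65.
Reliability = 1087.65 / 1245.17 = 0.8735.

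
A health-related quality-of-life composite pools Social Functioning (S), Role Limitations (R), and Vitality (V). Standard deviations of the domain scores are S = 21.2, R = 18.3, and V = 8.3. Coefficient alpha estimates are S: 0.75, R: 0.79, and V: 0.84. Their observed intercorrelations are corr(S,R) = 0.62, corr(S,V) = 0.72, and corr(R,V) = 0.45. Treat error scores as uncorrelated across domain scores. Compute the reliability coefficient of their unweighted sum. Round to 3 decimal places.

0.888

Var(S+R+V) = 21.2² + 18.3² + 8.3² + 2·[21.2·18.3·0.62 + 21.2·8.3·0.72 + 18.3·8.3·0.45] = 853.22 + 871.154 = 1724.37.
With uncorrelated errors the cross-covariances are all true-score covariance, so they carry over unchanged; only the diagonal terms shrink to ρᵢσᵢ².
True-score variance = [21.2²·0.75 + 18.3²·0.79 + 8.3²·0.84] + 871.154 = 659.511 + 871.154 = 1530.66.
Reliability = 1530.66 / 1724.37 = 0.888.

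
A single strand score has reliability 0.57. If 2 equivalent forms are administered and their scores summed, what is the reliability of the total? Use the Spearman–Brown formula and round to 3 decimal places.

0.726

ρ_k = kρ / (1 + (k−1)ρ) = 2·0.57 / (1 + 1·0.57) = 1.140 / 1.570 = 0.726.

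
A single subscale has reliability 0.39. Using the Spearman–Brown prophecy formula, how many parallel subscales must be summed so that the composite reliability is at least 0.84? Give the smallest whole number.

9

k ≥ ρ*(1−ρ₁)/(ρ₁(1−ρ*)) = 0.84·0.61 / (0.39·0.16) = 8.212.
Smallest integer k = 9.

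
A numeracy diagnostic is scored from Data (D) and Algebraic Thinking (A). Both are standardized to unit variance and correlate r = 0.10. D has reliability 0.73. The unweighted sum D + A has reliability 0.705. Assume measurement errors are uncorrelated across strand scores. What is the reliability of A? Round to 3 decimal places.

0.621

Var(D+A) = 2 + 2·0.10 = 2.200.
True-score variance = ρ_D + ρ_A + 2·0.10, so 0.705 = (0.73 + ρ_A + 0.20) / 2.200.
ρ_A = 0.705·2.200 − 0.73 − 0.20 = 0.621.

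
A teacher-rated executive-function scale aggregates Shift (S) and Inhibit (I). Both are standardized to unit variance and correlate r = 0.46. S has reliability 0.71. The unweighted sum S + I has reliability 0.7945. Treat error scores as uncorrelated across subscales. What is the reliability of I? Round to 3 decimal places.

0.690

Var(S+I) = 2 + 2·0.46 = 2.920.
True-score variance = ρ_S + ρ_I + 2·0.46, so 0.7945 = (0.71 + ρ_I + 0.92) / 2.920.
ρ_I = 0.7945·2.920 − 0.71 − 0.92 = 0.690.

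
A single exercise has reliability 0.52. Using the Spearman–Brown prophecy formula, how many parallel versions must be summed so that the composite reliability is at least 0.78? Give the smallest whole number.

4

k ≥ ρ*(1−ρ₁)/(ρ₁(1−ρ*)) = 0.78·0.48 / (0.52·0.22) = 3.273.
Smallest integer k = 4.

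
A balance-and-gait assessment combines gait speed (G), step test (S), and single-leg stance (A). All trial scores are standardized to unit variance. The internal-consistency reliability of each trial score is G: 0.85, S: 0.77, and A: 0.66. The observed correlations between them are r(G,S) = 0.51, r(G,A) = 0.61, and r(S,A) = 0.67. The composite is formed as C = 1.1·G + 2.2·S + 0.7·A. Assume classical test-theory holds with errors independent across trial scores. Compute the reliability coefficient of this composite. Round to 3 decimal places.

Var(C) = 1.1² + 2.2² + 0.7² + 2·[2.42·0.51 + 0.77·0.61 + 1.54·0.67] = 6.54 + 5.4714 = 12.0114.
Because errors are independent across components, Cov(Tᵢ,Tⱼ) = Cov(Xᵢ,Xⱼ); the off-diagonal part of the true-score variance is the same as above.
True-score variance = [1.1²·0.85 + 2.2²·0.77 + 0.7²·0.66] + 5.4714 = 5.0787 + 5.4714 = 10.5501.
Reliability = 10.5501 / 12.0114 = 0.878.

0.878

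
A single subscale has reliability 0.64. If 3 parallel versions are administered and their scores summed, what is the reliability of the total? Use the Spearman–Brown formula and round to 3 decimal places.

ρ_k = kρ / (1 + (k−1)ρ) = 3·0.64 / (1 + 2·0.64) = 1.920 / 2.280 = 0.842.

0.842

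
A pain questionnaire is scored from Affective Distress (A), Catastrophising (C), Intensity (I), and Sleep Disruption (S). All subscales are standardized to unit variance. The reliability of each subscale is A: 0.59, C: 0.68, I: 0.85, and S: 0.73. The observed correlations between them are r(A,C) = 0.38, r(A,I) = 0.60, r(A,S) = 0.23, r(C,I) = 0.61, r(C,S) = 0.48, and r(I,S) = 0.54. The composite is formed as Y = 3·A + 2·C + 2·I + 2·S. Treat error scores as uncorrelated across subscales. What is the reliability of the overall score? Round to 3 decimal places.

0.863

Var(Y) = 3² + 2² + 2² + 2² + 2·[6·0.38 + 6·0.60 + 6·0.23 + 4·0.61 + 4·0.48 + 4·0.54] = 21 + 27.56 = 48.56.
Because errors are independent across components, Cov(Tᵢ,Tⱼ) = Cov(Xᵢ,Xⱼ); the off-diagonal part of the true-score variance is the same as above.
True-score variance = [3²·0.59 + 2²·0.68 + 2²·0.85 + 2²·0.73] + 27.56 = 14.35 + 27.56 = 41.91.
Reliability = 41.91 / 48.56 = 0.863.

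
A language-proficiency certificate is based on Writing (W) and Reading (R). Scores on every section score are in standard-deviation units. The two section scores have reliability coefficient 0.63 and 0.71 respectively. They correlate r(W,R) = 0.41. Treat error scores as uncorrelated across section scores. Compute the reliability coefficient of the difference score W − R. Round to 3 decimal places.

0.441

Var(W−R) = 1 + 1 − 2·0.41 = 2 − 0.82 = 1.18.
With uncorrelated errors the cross-covariances are all true-score covariance, so they carry over unchanged; only the diagonal terms shrink to ρᵢσᵢ².
True-score variance = [0.63 + 0.71] − 0.82 = 1.34 − 0.82 = 0.52.
Reliability = 0.52 / 1.18 = 0.441.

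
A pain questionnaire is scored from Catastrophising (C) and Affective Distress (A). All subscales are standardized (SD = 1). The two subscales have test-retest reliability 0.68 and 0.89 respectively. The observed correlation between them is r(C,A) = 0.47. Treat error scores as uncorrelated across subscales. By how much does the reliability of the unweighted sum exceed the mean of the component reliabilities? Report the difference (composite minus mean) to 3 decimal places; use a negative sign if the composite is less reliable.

Var(sum) = 2 + 0.94 = 2.94; true-score variance = 1.57 + 0.94 = 2.51; composite reliability = 0.8537.
Mean component reliability = 0.7850.
Difference = 0.8537 − 0.7850 = 0.069.

0.069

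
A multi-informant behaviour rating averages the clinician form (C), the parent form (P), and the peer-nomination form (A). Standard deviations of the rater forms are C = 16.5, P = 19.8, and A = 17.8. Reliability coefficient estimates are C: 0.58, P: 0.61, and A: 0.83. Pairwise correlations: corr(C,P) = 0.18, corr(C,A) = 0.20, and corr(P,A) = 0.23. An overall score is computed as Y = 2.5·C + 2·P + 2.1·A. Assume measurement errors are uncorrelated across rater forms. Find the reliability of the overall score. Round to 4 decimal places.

0.7614

Var(Y) = 2.5²·16.5² + 2²·19.8² + 2.1²·17.8² + 2·[5·16.5·19.8·0.18 + 5.25·16.5·17.8·0.20 + 4.2·19.8·17.8·0.23] = 4666.99 + 1885.74 = 6552.73.
With uncorrelated errors the cross-covariances are all true-score covariance, so they carry over unchanged; only the diagonal terms shrink to ρᵢσᵢ².
True-score variance = [2.5²·16.5²·0.58 + 2²·19.8²·0.61 + 2.1²·17.8²·0.83] + 1885.74 = 3103.21 + 1885.74 = 4988.96.
Reliability = 4988.96 / 6552.73 = 0.7614.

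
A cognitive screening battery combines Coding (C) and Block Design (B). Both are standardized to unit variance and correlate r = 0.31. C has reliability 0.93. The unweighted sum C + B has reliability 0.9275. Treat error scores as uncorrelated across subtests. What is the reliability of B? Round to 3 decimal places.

0.880

Var(C+B) = 2 + 2·0.31 = 2.620.
True-score variance = ρ_C + ρ_B + 2·0.31, so 0.9275 = (0.93 + ρ_B + 0.62) / 2.620.
ρ_B = 0.9275·2.620 − 0.93 − 0.62 = 0.880.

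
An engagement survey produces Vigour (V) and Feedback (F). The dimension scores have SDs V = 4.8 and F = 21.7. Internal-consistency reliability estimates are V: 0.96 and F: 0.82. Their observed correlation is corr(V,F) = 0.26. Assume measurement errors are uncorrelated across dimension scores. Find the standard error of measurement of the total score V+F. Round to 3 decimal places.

Var(total) = 493.93 + 54.1632 = 548.093.
True-score variance = 408.248 + 54.1632 = 462.411, so reliability = 0.8437.
Error variance = 548.093 − 462.411 = 85.6818; SEM = √85.6818 = 9.256.

9.256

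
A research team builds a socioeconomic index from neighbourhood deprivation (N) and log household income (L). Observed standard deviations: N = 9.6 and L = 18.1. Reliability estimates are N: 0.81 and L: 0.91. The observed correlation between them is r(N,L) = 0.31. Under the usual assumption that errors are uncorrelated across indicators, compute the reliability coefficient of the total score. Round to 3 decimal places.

Var(N+L) = 9.6² + 18.1² + 2·[9.6·18.1·0.31] = 419.77 + 107.731 = 527.501.
With uncorrelated errors the cross-covariances are all true-score covariance, so they carry over unchanged; only the diagonal terms shrink to ρᵢσᵢ².
True-score variance = [9.6²·0.81 + 18.1²·0.91] + 107.731 = 372.775 + 107.731 = 480.506.
Reliability = 480.506 / 527.501 = 0.911.

0.911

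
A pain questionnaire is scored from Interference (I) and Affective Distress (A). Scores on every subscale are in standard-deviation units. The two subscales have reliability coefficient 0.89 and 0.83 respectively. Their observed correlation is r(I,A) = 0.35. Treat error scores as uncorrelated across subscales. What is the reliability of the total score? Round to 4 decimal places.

0.8963

Var(I+A) = 2 + 2·[0.35] = 2 + 0.7 = 2.7.
With uncorrelated errors the cross-covariances are all true-score covariance, so they carry over unchanged; only the diagonal terms shrink to ρᵢσᵢ².
True-score variance = [0.89 + 0.83] + 0.7 = 1.72 + 0.7 = 2.42.
Reliability = 2.42 / 2.7 = 0.8963.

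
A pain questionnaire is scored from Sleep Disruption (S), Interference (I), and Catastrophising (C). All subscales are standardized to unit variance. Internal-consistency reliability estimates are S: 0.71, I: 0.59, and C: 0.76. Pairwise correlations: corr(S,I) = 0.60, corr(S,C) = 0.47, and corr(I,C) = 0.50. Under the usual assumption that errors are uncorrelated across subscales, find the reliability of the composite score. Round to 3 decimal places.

Var(S+I+C) = 3 + 2·[0.60 + 0.47 + 0.50] = 3 + 3.14 = 6.14.
Because errors are independent across components, Cov(Tᵢ,Tⱼ) = Cov(Xᵢ,Xⱼ); the off-diagonal part of the true-score variance is the same as above.
True-score variance = [0.71 + 0.59 + 0.76] + 3.14 = 2.06 + 3.14 = 5.2.
Reliability = 5.2 / 6.14 = 0.847.

0.847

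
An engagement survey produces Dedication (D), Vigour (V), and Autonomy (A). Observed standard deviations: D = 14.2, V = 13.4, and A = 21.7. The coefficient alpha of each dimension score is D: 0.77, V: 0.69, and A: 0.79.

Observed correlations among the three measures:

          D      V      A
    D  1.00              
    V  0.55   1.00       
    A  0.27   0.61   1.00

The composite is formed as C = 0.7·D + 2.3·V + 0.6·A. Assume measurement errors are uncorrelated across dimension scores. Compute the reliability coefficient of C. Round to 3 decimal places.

0.833

Var(C) = 0.7²·14.2² + 2.3²·13.4² + 0.6²·21.7² + 2·[1.61·14.2·13.4·0.55 + 0.42·14.2·21.7·0.27 + 1.38·13.4·21.7·0.61] = 1218.2 + 896.429 = 2114.63.
Because errors are independent across components, Cov(Tᵢ,Tⱼ) = Cov(Xᵢ,Xⱼ); the off-diagonal part of the true-score variance is the same as above.
True-score variance = [0.7²·14.2²·0.77 + 2.3²·13.4²·0.69 + 0.6²·21.7²·0.79] + 896.429 = 865.412 + 896.429 = 1761.84.
Reliability = 1761.84 / 2114.63 = 0.833.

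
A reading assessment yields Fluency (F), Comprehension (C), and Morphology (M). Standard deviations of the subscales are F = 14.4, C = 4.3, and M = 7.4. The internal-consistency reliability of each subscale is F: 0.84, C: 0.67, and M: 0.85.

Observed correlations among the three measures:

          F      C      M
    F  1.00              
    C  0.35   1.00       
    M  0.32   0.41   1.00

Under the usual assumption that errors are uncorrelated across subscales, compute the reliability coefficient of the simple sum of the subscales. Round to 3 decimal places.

Var(F+C+M) = 14.4² + 4.3² + 7.4² + 2·[14.4·4.3·0.35 + 14.4·7.4·0.32 + 4.3·7.4·0.41] = 280.61 + 137.635 = 418.245.
Because errors are independent across components, Cov(Tᵢ,Tⱼ) = Cov(Xᵢ,Xⱼ); the off-diagonal part of the true-score variance is the same as above.
True-score variance = [14.4²·0.84 + 4.3²·0.67 + 7.4²·0.85] + 137.635 = 233.117 + 137.635 = 370.752.
Reliability = 370.752 / 418.245 = 0.886.

0.886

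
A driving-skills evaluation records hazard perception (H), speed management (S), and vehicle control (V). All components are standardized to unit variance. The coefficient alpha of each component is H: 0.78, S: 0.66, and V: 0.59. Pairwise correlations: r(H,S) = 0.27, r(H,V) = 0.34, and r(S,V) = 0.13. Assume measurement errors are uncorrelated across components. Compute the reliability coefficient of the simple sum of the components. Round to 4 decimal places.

0.7835

Var(H+S+V) = 3 + 2·[0.27 + 0.34 + 0.13] = 3 + 1.48 = 4.48.
Under uncorrelated errors the observed covariances equal the true-score covariances, so only the own-variance terms attenuate.
True-score variance = [0.78 + 0.66 + 0.59] + 1.48 = 2.03 + 1.48 = 3.51.
Reliability = 3.51 / 4.48 = 0.7835.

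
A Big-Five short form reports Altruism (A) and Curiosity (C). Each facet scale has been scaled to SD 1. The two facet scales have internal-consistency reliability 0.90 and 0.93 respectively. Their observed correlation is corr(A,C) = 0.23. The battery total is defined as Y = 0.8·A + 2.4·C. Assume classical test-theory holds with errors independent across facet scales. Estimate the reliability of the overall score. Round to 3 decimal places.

Var(Y) = 0.8² + 2.4² + 2·[1.92·0.23] = 6.4 + 0.8832 = 7.2832.
With uncorrelated errors the cross-covariances are all true-score covariance, so they carry over unchanged; only the diagonal terms shrink to ρᵢσᵢ².
True-score variance = [0.8²·0.90 + 2.4²·0.93] + 0.8832 = 5.9328 + 0.8832 = 6.816.
Reliability = 6.816 / 7.2832 = 0.936.

0.936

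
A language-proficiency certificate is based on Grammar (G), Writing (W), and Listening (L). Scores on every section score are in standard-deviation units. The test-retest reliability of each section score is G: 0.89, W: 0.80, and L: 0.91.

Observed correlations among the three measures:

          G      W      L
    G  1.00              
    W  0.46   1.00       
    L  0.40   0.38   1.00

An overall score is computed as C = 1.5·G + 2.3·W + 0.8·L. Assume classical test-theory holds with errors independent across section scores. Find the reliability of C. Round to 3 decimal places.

Var(C) = 1.5² + 2.3² + 0.8² + 2·[3.45·0.46 + 1.2·0.40 + 1.84·0.38] = 8.18 + 5.5324 = 13.7124.
Under uncorrelated errors the observed covariances equal the true-score covariances, so only the own-variance terms attenuate.
True-score variance = [1.5²·0.89 + 2.3²·0.80 + 0.8²·0.91] + 5.5324 = 6.8169 + 5.5324 = 12.3493.
Reliability = 12.3493 / 13.7124 = 0.901.

0.901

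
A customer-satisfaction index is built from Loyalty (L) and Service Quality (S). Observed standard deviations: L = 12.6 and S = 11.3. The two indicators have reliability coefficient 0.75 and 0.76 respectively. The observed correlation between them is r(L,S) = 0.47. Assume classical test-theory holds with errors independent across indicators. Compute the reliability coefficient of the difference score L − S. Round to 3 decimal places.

Var(L−S) = 12.6² + 11.3² − 2·12.6·11.3·0.47 = 286.45 − 133.837 = 152.613.
Under uncorrelated errors the observed covariances equal the true-score covariances, so only the own-variance terms attenuate.
True-score variance = [12.6²·0.75 + 11.3²·0.76] − 133.837 = 216.114 − 133.837 = 82.2772.
Reliability = 82.2772 / 152.613 = 0.539.

0.539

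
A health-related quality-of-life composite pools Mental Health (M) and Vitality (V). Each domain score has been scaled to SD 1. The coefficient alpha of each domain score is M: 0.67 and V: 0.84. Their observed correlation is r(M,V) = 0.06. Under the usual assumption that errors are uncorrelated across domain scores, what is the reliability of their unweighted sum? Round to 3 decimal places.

Var(M+V) = 2 + 2·[0.06] = 2 + 0.12 = 2.12.
Under uncorrelated errors the observed covariances equal the true-score covariances, so only the own-variance terms attenuate.
True-score variance = [0.67 + 0.84] + 0.12 = 1.51 + 0.12 = 1.63.
Reliability = 1.63 / 2.12 = 0.769.

0.769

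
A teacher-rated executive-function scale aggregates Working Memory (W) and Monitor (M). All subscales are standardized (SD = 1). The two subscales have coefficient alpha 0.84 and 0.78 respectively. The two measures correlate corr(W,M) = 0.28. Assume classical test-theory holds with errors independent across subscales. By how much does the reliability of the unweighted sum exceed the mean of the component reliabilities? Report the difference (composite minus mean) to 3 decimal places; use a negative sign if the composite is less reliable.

0.042

Var(sum) = 2 + 0.56 = 2.56; true-score variance = 1.62 + 0.56 = 2.18; composite reliability = 0.8516.
Mean component reliability = 0.8100.
Difference = 0.8516 − 0.8100 = 0.042.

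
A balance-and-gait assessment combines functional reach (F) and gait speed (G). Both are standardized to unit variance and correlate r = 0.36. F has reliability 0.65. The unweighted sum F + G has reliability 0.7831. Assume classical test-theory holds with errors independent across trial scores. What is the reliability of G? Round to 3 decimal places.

Var(F+G) = 2 + 2·0.36 = 2.720.
True-score variance = ρ_F + ρ_G + 2·0.36, so 0.7831 = (0.65 + ρ_G + 0.72) / 2.720.
ρ_G = 0.7831·2.720 − 0.65 − 0.72 = 0.760.

0.760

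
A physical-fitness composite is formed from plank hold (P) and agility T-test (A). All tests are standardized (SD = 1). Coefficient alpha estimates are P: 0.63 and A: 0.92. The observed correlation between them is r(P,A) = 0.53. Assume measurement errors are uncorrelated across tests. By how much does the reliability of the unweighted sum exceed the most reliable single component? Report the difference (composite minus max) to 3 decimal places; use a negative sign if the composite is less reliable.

-0.067

Var(sum) = 2 + 1.06 = 3.06; true-score variance = 1.55 + 1.06 = 2.61; composite reliability = 0.8529.
Max component reliability = 0.9200.
Difference = 0.8529 − 0.9200 = -0.067.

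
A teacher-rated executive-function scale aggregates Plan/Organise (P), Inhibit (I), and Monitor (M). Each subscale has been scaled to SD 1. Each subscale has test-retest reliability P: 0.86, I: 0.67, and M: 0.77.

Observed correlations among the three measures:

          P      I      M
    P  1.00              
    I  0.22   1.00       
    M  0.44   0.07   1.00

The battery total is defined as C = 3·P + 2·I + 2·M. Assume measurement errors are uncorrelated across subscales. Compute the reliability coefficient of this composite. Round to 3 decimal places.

0.863

Var(C) = 3² + 2² + 2² + 2·[6·0.22 + 6·0.44 + 4·0.07] = 17 + 8.48 = 25.48.
Under uncorrelated errors the observed covariances equal the true-score covariances, so only the own-variance terms attenuate.
True-score variance = [3²·0.86 + 2²·0.67 + 2²·0.77] + 8.48 = 13.5 + 8.48 = 21.98.
Reliability = 21.98 / 25.48 = 0.863.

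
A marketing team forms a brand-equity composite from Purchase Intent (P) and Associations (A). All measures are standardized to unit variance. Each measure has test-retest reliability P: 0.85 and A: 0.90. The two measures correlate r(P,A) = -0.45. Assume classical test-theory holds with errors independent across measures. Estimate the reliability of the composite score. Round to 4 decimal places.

Var(P+A) = 2 + 2·[(-0.45)] = 2 − 0.9 = 1.1.
With uncorrelated errors the cross-covariances are all true-score covariance, so they carry over unchanged; only the diagonal terms shrink to ρᵢσᵢ².
True-score variance = [0.85 + 0.90] − 0.9 = 1.75 − 0.9 = 0.85.
Reliability = 0.85 / 1.1 = 0.7727.

0.7727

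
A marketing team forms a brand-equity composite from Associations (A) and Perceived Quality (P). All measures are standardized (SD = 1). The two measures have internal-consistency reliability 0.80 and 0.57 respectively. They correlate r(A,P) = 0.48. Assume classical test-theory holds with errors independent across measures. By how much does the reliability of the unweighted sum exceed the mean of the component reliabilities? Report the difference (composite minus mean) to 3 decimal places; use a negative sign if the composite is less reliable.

Var(sum) = 2 + 0.96 = 2.96; true-score variance = 1.37 + 0.96 = 2.33; composite reliability = 0.7872.
Mean component reliability = 0.6850.
Difference = 0.7872 − 0.6850 = 0.102.

0.102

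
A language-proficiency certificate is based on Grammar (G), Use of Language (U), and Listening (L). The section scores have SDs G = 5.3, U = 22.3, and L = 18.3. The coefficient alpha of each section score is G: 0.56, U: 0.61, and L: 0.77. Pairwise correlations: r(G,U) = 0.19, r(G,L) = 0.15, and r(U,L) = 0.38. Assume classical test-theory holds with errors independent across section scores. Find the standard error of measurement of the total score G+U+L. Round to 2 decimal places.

16.83

Var(total) = 860.27 + 384.158 = 1244.43.
True-score variance = 576.943 + 384.158 = 961.1, so reliability = 0.7723.
Error variance = 1244.43 − 961.1 = 283.327; SEM = √283.327 = 16.83.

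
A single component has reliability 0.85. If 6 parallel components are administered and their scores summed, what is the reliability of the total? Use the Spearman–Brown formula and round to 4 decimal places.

0.9714

ρ_k = kρ / (1 + (k−1)ρ) = 6·0.85 / (1 + 5·0.85) = 5.100 / 5.250 = 0.9714.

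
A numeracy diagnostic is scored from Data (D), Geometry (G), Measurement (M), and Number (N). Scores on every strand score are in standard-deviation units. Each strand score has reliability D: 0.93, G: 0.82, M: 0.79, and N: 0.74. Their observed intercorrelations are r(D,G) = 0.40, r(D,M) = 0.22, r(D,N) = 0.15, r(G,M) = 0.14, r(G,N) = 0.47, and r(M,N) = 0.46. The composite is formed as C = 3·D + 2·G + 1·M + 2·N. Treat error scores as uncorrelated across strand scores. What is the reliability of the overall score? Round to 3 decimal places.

Var(C) = 3² + 2² + 1 + 2² + 2·[6·0.40 + 3·0.22 + 6·0.15 + 2·0.14 + 4·0.47 + 2·0.46] = 18 + 14.08 = 32.08.
Because errors are independent across components, Cov(Tᵢ,Tⱼ) = Cov(Xᵢ,Xⱼ); the off-diagonal part of the true-score variance is the same as above.
True-score variance = [3²·0.93 + 2²·0.82 + 0.79 + 2²·0.74] + 14.08 = 15.4 + 14.08 = 29.48.
Reliability = 29.48 / 32.08 = 0.919.

0.919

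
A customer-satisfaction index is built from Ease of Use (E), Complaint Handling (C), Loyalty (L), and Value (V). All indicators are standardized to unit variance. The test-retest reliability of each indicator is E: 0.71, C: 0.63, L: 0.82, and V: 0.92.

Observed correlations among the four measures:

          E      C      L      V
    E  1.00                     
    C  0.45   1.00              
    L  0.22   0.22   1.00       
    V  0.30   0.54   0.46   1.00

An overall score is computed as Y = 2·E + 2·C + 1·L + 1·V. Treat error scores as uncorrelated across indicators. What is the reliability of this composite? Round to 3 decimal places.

0.852

Var(Y) = 2² + 2² + 1 + 1 + 2·[4·0.45 + 2·0.22 + 2·0.30 + 2·0.22 + 2·0.54 + 0.46] = 10 + 9.64 = 19.64.
Because errors are independent across components, Cov(Tᵢ,Tⱼ) = Cov(Xᵢ,Xⱼ); the off-diagonal part of the true-score variance is the same as above.
True-score variance = [2²·0.71 + 2²·0.63 + 0.82 + 0.92] + 9.64 = 7.1 + 9.64 = 16.74.
Reliability = 16.74 / 19.64 = 0.852.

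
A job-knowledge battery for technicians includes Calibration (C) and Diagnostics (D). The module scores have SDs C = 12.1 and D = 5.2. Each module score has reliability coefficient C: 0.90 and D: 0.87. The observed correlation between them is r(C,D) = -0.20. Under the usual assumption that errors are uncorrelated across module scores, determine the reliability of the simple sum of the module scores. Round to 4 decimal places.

0.8776

Var(C+D) = 12.1² + 5.2² + 2·[12.1·5.2·(-0.20)] = 173.45 − 25.168 = 148.282.
With uncorrelated errors the cross-covariances are all true-score covariance, so they carry over unchanged; only the diagonal terms shrink to ρᵢσᵢ².
True-score variance = [12.1²·0.90 + 5.2²·0.87] − 25.168 = 155.294 − 25.168 = 130.126.
Reliability = 130.126 / 148.282 = 0.8776.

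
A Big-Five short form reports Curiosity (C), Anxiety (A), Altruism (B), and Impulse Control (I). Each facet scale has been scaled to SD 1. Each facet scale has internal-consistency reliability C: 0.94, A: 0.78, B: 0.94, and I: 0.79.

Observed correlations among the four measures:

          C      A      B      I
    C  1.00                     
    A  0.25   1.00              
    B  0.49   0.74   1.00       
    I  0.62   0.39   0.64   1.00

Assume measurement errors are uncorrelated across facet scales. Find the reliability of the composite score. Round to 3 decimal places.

Var(C+A+B+I) = 4 + 2·[0.25 + 0.49 + 0.62 + 0.74 + 0.39 + 0.64] = 4 + 6.26 = 10.26.
Under uncorrelated errors the observed covariances equal the true-score covariances, so only the own-variance terms attenuate.
True-score variance = [0.94 + 0.78 + 0.94 + 0.79] + 6.26 = 3.45 + 6.26 = 9.71.
Reliability = 9.71 / 10.26 = 0.946.

0.946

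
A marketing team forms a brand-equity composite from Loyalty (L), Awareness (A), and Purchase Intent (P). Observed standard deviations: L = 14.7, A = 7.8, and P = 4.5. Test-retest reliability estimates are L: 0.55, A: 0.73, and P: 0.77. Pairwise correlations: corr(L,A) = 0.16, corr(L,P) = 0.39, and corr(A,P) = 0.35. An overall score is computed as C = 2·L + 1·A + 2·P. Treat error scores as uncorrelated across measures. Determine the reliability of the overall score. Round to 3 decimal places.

0.682

Var(C) = 2²·14.7² + 7.8² + 2²·4.5² + 2·[2·14.7·7.8·0.16 + 4·14.7·4.5·0.39 + 2·7.8·4.5·0.35] = 1006.2 + 328.91 = 1335.11.
Under uncorrelated errors the observed covariances equal the true-score covariances, so only the own-variance terms attenuate.
True-score variance = [2²·14.7²·0.55 + 7.8²·0.73 + 2²·4.5²·0.77] + 328.91 = 582.181 + 328.91 = 911.092.
Reliability = 911.092 / 1335.11 = 0.682.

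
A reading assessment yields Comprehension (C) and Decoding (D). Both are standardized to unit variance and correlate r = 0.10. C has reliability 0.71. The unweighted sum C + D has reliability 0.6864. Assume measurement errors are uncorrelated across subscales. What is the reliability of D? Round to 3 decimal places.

Var(C+D) = 2 + 2·0.10 = 2.200.
True-score variance = ρ_C + ρ_D + 2·0.10, so 0.6864 = (0.71 + ρ_D + 0.20) / 2.200.
ρ_D = 0.6864·2.200 − 0.71 − 0.20 = 0.600.

0.600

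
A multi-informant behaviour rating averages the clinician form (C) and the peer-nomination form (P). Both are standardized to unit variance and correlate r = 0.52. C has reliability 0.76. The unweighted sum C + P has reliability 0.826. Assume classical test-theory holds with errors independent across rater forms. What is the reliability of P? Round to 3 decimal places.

Var(C+P) = 2 + 2·0.52 = 3.040.
True-score variance = ρ_C + ρ_P + 2·0.52, so 0.826 = (0.76 + ρ_P + 1.04) / 3.040.
ρ_P = 0.826·3.040 − 0.76 − 1.04 = 0.711.

0.711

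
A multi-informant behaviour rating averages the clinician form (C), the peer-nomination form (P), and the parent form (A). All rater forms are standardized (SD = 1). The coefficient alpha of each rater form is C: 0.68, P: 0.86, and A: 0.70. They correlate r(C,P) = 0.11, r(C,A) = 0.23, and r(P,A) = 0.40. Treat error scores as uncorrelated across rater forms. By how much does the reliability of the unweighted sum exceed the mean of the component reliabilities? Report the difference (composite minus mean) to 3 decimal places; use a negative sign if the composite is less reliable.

0.084

Var(sum) = 3 + 1.48 = 4.48; true-score variance = 2.24 + 1.48 = 3.72; composite reliability = 0.8304.
Mean component reliability = 0.7467.
Difference = 0.8304 − 0.7467 = 0.084.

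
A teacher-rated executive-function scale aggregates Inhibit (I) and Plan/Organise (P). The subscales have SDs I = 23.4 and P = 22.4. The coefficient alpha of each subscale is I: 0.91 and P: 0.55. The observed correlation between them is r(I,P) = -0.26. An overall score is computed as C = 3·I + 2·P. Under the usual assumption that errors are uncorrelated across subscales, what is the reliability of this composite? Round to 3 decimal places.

0.746

Var(C) = 3²·23.4² + 2²·22.4² + 2·[6·23.4·22.4·(-0.26)] = 6935.08 − 1635.38 = 5299.7.
With uncorrelated errors the cross-covariances are all true-score covariance, so they carry over unchanged; only the diagonal terms shrink to ρᵢσᵢ².
True-score variance = [3²·23.4²·0.91 + 2²·22.4²·0.55] − 1635.38 = 5588.39 − 1635.38 = 3953.01.
Reliability = 3953.01 / 5299.7 = 0.746.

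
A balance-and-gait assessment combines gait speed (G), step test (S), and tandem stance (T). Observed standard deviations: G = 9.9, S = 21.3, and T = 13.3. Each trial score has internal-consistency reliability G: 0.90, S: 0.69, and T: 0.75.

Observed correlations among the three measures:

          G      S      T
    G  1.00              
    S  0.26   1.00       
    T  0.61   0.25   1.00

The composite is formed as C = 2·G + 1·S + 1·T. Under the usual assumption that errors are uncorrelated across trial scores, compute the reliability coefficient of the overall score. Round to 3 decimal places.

0.869

Var(C) = 2²·9.9² + 21.3² + 13.3² + 2·[2·9.9·21.3·0.26 + 2·9.9·13.3·0.61 + 21.3·13.3·0.25] = 1022.62 + 682.225 = 1704.84.
With uncorrelated errors the cross-covariances are all true-score covariance, so they carry over unchanged; only the diagonal terms shrink to ρᵢσᵢ².
True-score variance = [2²·9.9²·0.90 + 21.3²·0.69 + 13.3²·0.75] + 682.225 = 798.55 + 682.225 = 1480.77.
Reliability = 1480.77 / 1704.84 = 0.869.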